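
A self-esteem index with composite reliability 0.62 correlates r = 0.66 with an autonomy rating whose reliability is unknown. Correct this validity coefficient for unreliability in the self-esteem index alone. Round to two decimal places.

Single correction: r_c = r_obs / √r_xx = 0.66 / √0.62 = 0.66 / 0.7874 ≈ 0.84.

0.84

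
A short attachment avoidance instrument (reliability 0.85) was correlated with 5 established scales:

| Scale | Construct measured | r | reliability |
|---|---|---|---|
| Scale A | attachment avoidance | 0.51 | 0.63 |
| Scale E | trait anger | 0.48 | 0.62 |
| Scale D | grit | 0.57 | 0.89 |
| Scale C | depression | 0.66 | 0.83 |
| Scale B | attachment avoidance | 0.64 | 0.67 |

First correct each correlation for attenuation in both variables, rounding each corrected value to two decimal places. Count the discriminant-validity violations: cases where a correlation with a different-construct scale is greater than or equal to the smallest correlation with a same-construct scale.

Disattenuated r (r / √(r_scale · r_new)):
  Scale A (conv): 0.51 / √(0.63·0.85) = 0.70
  Scale E (disc): 0.48 / √(0.62·0.85) = 0.66
  Scale D (disc): 0.57 / √(0.89·0.85) = 0.66
  Scale C (disc): 0.66 / √(0.83·0.85) = 0.79
  Scale B (conv): 0.64 / √(0.67·0.85) = 0.85
Smallest convergent = 0.70. Discriminant values: 0.66, 0.66, 0.79; count ≥ 0.70 → 1.

1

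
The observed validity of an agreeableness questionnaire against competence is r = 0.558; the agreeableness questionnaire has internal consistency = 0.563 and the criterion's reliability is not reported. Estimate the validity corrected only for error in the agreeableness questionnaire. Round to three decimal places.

Single correction: r_c = r_obs / √r_xx = 0.558 / √0.563 = 0.558 / 0.7503 ≈ 0.744.

0.744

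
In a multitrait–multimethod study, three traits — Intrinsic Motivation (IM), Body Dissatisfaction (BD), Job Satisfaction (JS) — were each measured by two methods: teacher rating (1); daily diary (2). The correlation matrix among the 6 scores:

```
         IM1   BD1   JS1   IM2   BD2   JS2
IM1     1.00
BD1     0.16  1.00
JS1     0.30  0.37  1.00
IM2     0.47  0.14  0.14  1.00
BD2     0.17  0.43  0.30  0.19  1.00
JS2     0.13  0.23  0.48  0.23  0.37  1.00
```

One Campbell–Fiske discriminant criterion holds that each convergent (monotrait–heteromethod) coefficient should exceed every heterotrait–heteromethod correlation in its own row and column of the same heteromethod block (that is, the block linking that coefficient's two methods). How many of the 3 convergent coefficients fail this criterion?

0

Each convergent coefficient versus the relevant comparison correlations:
IM (methods 1·2): 0.47 vs {0.17, 0.14, 0.13, 0.14} → pass.
BD (methods 1·2): 0.43 vs {0.14, 0.17, 0.23, 0.30} → pass.
JS (methods 1·2): 0.48 vs {0.14, 0.13, 0.30, 0.23} → pass.
0 of 3 fail.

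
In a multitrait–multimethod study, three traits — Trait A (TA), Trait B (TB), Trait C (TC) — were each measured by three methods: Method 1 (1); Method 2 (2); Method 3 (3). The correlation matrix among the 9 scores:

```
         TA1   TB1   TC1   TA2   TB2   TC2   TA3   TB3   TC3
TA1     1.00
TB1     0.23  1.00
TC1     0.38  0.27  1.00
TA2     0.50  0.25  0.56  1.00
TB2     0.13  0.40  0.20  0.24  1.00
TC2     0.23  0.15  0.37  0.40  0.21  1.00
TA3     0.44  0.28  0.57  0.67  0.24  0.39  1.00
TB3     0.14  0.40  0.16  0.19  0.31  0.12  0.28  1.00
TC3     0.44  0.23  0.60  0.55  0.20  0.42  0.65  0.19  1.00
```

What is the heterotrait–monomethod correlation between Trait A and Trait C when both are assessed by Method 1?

Different traits, same method: r(TA1, TC1) = 0.38.

0.38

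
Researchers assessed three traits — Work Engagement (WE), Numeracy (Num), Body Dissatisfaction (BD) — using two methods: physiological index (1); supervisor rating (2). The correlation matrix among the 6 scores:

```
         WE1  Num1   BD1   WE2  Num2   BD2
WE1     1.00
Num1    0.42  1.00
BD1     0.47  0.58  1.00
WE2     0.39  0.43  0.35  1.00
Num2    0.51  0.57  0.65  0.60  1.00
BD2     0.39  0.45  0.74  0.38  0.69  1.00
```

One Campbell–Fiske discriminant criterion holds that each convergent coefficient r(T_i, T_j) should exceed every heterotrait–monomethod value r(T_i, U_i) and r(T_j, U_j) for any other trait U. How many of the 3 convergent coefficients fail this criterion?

2

Convergent coefficients and their comparison sets:
WE (methods 1·2): 0.39 vs {0.42, 0.60, 0.47, 0.38} → fail.
Num (methods 1·2): 0.57 vs {0.42, 0.60, 0.58, 0.69} → fail.
BD (methods 1·2): 0.74 vs {0.47, 0.38, 0.58, 0.69} → pass.
2 of 3 fail.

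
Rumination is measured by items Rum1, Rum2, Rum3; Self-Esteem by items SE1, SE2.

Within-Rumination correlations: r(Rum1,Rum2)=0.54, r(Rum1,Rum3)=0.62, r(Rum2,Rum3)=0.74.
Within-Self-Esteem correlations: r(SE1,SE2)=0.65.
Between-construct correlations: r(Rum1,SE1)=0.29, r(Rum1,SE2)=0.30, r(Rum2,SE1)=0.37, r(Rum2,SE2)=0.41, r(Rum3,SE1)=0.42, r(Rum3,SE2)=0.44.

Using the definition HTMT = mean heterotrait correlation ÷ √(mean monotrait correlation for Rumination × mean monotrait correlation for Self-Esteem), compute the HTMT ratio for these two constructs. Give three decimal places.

Mean between = 2.23/6 = 0.3717.
Mean within-Rum = 1.90/3 = 0.6333; mean within-SE = 0.65/1 = 0.6500.
Geometric mean = √(0.6333 × 0.6500) = 0.6416.
HTMT = 0.3717 / 0.6416 = 0.579.

0.579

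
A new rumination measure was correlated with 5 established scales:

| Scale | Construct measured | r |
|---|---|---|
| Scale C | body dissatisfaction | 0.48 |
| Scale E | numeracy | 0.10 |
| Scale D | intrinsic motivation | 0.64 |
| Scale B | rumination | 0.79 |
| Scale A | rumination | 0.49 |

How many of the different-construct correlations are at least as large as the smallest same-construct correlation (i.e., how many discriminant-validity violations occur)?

1

Convergent (same construct = rumination): Scale B, Scale A.
Smallest convergent = 0.49. Discriminant values: 0.48, 0.10, 0.64; count ≥ 0.49 → 1.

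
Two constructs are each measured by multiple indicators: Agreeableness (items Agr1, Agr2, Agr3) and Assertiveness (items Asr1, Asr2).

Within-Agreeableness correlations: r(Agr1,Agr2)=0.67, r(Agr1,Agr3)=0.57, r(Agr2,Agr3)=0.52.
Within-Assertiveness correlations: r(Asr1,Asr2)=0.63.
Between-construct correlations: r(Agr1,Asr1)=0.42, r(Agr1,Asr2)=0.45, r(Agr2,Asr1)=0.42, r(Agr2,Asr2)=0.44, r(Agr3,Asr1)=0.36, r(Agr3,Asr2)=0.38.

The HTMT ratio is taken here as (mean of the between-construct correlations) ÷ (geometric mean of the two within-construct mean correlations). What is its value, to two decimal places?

0.68

Mean between = 2.47/6 = 0.4117.
Mean within-Agr = 1.76/3 = 0.5867; mean within-Asr = 0.63/1 = 0.6300.
Geometric mean = √(0.5867 × 0.6300) = 0.6080.
HTMT = 0.4117 / 0.6080 = 0.68.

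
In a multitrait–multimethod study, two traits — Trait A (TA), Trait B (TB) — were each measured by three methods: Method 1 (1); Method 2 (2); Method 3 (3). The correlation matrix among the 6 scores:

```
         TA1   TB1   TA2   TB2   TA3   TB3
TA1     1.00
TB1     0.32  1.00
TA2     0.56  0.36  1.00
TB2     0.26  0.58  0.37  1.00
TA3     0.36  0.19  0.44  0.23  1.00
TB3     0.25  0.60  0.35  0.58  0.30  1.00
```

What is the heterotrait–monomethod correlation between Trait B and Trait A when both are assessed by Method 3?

0.30

Different traits, same method: r(TB3, TA3) = 0.30.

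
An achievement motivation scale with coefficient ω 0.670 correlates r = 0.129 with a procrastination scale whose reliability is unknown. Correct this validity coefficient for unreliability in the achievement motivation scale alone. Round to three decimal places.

0.158

Single correction: r_c = r_obs / √r_xx = 0.129 / √0.670 = 0.129 / 0.8185 ≈ 0.158.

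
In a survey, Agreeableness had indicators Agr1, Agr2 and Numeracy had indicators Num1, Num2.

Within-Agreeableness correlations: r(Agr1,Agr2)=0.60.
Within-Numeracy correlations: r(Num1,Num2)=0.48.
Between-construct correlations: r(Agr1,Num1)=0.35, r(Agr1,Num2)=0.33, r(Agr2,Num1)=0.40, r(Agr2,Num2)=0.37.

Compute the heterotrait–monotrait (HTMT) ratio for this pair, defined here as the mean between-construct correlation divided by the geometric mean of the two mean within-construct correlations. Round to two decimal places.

0.68

Between-construct mean = 1.45/4 = 0.3625.
Mean within-Agr = 0.60/1 = 0.6000; mean within-Num = 0.48/1 = 0.4800.
Geometric mean = √(0.6000 × 0.4800) = 0.5367.
HTMT = 0.3625 / 0.5367 = 0.68.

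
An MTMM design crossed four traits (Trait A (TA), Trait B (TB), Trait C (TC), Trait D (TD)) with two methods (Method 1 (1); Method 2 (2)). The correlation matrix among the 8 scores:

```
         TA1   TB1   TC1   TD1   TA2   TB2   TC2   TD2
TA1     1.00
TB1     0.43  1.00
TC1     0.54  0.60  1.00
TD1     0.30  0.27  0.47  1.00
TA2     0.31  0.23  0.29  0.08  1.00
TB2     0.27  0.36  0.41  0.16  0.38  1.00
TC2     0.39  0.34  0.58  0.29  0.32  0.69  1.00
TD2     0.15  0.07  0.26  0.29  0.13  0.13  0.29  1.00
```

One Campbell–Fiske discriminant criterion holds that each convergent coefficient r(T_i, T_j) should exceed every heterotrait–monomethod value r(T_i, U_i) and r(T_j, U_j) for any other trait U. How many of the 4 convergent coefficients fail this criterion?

Checking each validity diagonal entry against its comparison values:
TA (methods 1·2): 0.31 vs {0.43, 0.38, 0.54, 0.32, 0.30, 0.13} → fail.
TB (methods 1·2): 0.36 vs {0.43, 0.38, 0.60, 0.69, 0.27, 0.13} → fail.
TC (methods 1·2): 0.58 vs {0.54, 0.32, 0.60, 0.69, 0.47, 0.29} → fail.
TD (methods 1·2): 0.29 vs {0.30, 0.13, 0.27, 0.13, 0.47, 0.29} → fail.
4 of 4 fail.

4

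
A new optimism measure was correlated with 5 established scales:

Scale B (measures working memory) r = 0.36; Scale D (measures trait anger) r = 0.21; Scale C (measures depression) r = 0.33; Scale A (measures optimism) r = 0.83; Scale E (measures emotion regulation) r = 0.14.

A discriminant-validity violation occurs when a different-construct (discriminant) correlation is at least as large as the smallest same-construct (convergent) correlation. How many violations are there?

0

Convergent (same construct = optimism): Scale A.
Smallest convergent = 0.83. Discriminant values: 0.36, 0.21, 0.33, 0.14; count ≥ 0.83 → 0.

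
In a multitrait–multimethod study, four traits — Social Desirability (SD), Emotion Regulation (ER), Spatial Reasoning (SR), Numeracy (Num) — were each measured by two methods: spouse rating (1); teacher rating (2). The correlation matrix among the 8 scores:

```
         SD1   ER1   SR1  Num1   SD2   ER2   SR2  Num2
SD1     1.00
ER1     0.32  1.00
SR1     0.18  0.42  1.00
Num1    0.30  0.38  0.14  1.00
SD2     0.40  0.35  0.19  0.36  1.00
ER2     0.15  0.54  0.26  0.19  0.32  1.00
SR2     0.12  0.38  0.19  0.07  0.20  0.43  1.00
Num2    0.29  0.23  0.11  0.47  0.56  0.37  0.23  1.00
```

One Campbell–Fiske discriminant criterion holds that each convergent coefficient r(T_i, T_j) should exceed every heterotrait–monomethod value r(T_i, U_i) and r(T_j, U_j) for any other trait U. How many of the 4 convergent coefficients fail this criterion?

3

Convergent coefficients and their comparison sets:
SD (methods 1·2): 0.40 vs {0.32, 0.32, 0.18, 0.20, 0.30, 0.56} → fail.
ER (methods 1·2): 0.54 vs {0.32, 0.32, 0.42, 0.43, 0.38, 0.37} → pass.
SR (methods 1·2): 0.19 vs {0.18, 0.20, 0.42, 0.43, 0.14, 0.23} → fail.
Num (methods 1·2): 0.47 vs {0.30, 0.56, 0.38, 0.37, 0.14, 0.23} → fail.
3 of 4 fail.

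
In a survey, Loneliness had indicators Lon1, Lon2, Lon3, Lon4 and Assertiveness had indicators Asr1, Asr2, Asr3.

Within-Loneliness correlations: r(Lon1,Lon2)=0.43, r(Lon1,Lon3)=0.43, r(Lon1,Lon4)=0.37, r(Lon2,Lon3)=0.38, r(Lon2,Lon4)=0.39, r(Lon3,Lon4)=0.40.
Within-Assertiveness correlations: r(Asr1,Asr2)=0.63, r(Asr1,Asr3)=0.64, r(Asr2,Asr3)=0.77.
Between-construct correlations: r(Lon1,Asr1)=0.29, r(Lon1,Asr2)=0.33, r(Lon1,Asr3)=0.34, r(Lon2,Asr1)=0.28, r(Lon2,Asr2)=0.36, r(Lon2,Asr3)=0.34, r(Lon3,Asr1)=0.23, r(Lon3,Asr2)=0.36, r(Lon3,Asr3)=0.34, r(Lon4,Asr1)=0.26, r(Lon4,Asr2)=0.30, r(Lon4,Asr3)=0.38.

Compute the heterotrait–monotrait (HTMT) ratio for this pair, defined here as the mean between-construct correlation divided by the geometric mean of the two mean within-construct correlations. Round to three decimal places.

Between-construct mean = 3.81/12 = 0.3175.
Mean within-Lon = 2.40/6 = 0.4000; mean within-Asr = 2.04/3 = 0.6800.
Geometric mean = √(0.4000 × 0.6800) = 0.5215.
HTMT = 0.3175 / 0.5215 = 0.609.

0.609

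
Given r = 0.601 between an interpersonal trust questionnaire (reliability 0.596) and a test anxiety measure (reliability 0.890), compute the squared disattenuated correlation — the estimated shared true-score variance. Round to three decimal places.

0.681

Disattenuated r = 0.601 / √(0.596 × 0.890) = 0.601 / 0.7283 = 0.8252.
Shared true-score variance = 0.8252² = 0.6810 ≈ 0.681.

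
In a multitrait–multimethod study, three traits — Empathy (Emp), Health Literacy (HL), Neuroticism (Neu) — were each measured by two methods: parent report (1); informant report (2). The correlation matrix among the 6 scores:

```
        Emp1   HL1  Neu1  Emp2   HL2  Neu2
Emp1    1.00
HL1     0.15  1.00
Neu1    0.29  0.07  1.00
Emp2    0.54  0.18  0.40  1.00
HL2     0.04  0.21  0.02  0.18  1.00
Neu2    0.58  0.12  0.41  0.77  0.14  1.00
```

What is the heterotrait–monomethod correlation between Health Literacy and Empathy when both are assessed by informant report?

0.18

Different traits, same method: r(HL2, Emp2) = 0.18.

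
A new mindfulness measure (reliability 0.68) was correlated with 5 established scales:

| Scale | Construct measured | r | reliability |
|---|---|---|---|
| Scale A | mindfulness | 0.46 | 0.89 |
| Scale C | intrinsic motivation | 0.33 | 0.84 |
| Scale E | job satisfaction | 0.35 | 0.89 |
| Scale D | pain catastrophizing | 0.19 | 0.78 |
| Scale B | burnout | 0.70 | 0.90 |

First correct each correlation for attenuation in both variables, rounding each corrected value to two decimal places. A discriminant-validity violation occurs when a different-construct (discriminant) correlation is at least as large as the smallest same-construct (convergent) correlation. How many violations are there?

Disattenuated r (r / √(r_scale · r_new)):
  Scale A (conv): 0.46 / √(0.89·0.68) = 0.59
  Scale C (disc): 0.33 / √(0.84·0.68) = 0.44
  Scale E (disc): 0.35 / √(0.89·0.68) = 0.45
  Scale D (disc): 0.19 / √(0.78·0.68) = 0.26
  Scale B (disc): 0.70 / √(0.90·0.68) = 0.89
Smallest convergent = 0.59. Discriminant values: 0.44, 0.45, 0.26, 0.89; count ≥ 0.59 → 1.

1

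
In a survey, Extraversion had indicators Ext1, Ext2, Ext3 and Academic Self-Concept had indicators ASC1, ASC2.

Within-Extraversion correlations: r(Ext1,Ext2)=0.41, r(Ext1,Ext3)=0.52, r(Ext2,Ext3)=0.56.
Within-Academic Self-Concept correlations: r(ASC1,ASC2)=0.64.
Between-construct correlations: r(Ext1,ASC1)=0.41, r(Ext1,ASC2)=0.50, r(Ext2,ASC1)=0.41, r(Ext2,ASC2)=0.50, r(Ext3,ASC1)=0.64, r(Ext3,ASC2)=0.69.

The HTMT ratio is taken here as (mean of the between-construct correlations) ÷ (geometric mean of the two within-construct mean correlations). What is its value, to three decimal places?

0.931

Mean between = 3.15/6 = 0.5250.
Mean within-Ext = 1.49/3 = 0.4967; mean within-ASC = 0.64/1 = 0.6400.
Geometric mean = √(0.4967 × 0.6400) = 0.5638.
HTMT = 0.5250 / 0.5638 = 0.931.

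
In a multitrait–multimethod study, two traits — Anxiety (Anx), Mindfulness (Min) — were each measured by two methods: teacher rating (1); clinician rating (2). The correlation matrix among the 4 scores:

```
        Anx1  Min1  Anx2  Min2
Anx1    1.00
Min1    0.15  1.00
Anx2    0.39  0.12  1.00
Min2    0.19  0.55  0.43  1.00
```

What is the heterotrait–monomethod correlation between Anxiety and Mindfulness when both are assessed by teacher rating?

0.15

Different traits, same method: r(Anx1, Min1) = 0.15.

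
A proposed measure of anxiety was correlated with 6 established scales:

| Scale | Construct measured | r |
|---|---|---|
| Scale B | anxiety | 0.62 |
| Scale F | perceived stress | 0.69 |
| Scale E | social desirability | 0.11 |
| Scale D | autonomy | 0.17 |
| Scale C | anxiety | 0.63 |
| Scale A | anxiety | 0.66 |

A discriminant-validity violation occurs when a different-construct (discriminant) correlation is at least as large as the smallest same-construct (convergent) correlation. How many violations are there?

Convergent (same construct = anxiety): Scale B, Scale C, Scale A.
Smallest convergent = 0.62. Discriminant values: 0.69, 0.11, 0.17; count ≥ 0.62 → 1.

1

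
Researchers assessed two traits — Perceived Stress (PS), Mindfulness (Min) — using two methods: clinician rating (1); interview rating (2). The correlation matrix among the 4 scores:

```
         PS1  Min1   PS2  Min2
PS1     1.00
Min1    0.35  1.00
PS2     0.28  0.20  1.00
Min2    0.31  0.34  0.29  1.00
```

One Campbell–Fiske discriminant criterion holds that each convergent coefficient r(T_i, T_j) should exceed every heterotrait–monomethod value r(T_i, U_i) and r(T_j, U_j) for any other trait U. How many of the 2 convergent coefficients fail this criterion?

Each convergent coefficient versus the relevant comparison correlations:
PS (methods 1·2): 0.28 vs {0.35, 0.29} → fail.
Min (methods 1·2): 0.34 vs {0.35, 0.29} → fail.
2 of 2 fail.

2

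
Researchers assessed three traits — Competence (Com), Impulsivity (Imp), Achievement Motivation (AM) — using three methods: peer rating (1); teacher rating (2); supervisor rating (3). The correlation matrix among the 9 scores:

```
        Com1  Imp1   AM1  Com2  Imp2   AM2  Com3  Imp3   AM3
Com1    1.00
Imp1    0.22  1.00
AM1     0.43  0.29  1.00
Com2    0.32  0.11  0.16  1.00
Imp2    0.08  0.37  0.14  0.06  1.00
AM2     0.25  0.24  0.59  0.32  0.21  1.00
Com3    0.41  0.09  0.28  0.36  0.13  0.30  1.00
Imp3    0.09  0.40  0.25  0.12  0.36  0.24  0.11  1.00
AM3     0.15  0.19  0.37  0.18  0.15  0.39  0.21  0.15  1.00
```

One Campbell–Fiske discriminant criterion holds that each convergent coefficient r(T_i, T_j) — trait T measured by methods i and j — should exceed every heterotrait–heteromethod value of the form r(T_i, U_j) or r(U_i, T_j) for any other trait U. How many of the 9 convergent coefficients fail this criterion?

Each convergent coefficient versus the relevant comparison correlations:
Com (methods 1·2): 0.32 vs {0.08, 0.11, 0.25, 0.16} → pass.
Com (methods 1·3): 0.41 vs {0.09, 0.09, 0.15, 0.28} → pass.
Com (methods 2·3): 0.36 vs {0.12, 0.13, 0.18, 0.30} → pass.
Imp (methods 1·2): 0.37 vs {0.11, 0.08, 0.24, 0.14} → pass.
Imp (methods 1·3): 0.40 vs {0.09, 0.09, 0.19, 0.25} → pass.
Imp (methods 2·3): 0.36 vs {0.13, 0.12, 0.15, 0.24} → pass.
AM (methods 1·2): 0.59 vs {0.16, 0.25, 0.14, 0.24} → pass.
AM (methods 1·3): 0.37 vs {0.28, 0.15, 0.25, 0.19} → pass.
AM (methods 2·3): 0.39 vs {0.30, 0.18, 0.24, 0.15} → pass.
0 of 9 fail.

0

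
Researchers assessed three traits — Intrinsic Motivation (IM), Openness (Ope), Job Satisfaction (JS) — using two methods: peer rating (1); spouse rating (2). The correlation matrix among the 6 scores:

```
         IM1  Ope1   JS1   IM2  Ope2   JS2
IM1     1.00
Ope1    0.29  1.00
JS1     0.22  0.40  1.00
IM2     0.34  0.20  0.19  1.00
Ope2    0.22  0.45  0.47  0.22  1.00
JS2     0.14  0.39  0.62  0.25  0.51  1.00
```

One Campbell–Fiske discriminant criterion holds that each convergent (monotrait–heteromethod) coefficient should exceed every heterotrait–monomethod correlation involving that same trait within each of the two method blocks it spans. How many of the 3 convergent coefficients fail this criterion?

1

Checking each validity diagonal entry against its comparison values:
IM (methods 1·2): 0.34 vs {0.29, 0.22, 0.22, 0.25} → pass.
Ope (methods 1·2): 0.45 vs {0.29, 0.22, 0.40, 0.51} → fail.
JS (methods 1·2): 0.62 vs {0.22, 0.25, 0.40, 0.51} → pass.
1 of 3 fail.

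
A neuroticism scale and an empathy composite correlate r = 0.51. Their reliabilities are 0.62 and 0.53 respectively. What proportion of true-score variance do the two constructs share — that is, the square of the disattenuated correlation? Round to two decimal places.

0.79

Disattenuated r = 0.51 / √(0.62 × 0.53) = 0.51 / 0.5732 = 0.8897.
Shared true-score variance = 0.8897² = 0.7916 ≈ 0.79.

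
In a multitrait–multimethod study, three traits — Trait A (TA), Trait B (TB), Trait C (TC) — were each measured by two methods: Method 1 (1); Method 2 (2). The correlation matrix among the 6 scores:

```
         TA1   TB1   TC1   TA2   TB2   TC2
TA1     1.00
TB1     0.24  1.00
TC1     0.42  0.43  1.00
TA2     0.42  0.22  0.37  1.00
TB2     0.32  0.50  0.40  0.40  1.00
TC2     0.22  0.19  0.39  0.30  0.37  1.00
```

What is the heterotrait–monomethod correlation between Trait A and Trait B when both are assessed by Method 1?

0.24

Different traits, same method: r(TA1, TB1) = 0.24.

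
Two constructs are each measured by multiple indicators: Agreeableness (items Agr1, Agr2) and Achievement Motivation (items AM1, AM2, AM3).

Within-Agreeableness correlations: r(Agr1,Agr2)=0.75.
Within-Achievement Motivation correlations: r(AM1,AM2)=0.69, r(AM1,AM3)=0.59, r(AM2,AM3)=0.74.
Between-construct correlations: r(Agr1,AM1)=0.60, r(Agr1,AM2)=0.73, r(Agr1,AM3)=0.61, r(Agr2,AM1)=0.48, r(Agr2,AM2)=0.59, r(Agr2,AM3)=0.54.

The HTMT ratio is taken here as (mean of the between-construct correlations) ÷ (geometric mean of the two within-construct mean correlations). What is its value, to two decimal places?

0.83

Mean heterotrait r = 3.55/6 = 0.5917.
Mean within-Agr = 0.75/1 = 0.7500; mean within-AM = 2.02/3 = 0.6733.
Geometric mean = √(0.7500 × 0.6733) = 0.7106.
HTMT = 0.5917 / 0.7106 = 0.83.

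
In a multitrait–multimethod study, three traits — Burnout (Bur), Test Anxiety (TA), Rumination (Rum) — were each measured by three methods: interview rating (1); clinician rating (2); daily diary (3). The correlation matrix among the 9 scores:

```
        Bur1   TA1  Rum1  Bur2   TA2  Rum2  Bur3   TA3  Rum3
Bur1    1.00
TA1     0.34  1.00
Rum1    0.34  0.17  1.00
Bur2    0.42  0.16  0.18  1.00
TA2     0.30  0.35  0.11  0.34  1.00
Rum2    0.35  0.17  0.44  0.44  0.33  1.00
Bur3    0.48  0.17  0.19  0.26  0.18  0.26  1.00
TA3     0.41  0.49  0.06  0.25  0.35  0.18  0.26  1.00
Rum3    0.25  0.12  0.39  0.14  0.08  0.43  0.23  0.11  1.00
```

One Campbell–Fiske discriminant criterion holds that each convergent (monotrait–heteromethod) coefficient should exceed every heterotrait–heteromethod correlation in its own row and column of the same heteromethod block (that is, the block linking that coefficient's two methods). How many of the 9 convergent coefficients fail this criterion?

Checking each validity diagonal entry against its comparison values:
Bur (methods 1·2): 0.42 vs {0.30, 0.16, 0.35, 0.18} → pass.
Bur (methods 1·3): 0.48 vs {0.41, 0.17, 0.25, 0.19} → pass.
Bur (methods 2·3): 0.26 vs {0.25, 0.18, 0.14, 0.26} → fail.
TA (methods 1·2): 0.35 vs {0.16, 0.30, 0.17, 0.11} → pass.
TA (methods 1·3): 0.49 vs {0.17, 0.41, 0.12, 0.06} → pass.
TA (methods 2·3): 0.35 vs {0.18, 0.25, 0.08, 0.18} → pass.
Rum (methods 1·2): 0.44 vs {0.18, 0.35, 0.11, 0.17} → pass.
Rum (methods 1·3): 0.39 vs {0.19, 0.25, 0.06, 0.12} → pass.
Rum (methods 2·3): 0.43 vs {0.26, 0.14, 0.18, 0.08} → pass.
1 of 9 fail.

1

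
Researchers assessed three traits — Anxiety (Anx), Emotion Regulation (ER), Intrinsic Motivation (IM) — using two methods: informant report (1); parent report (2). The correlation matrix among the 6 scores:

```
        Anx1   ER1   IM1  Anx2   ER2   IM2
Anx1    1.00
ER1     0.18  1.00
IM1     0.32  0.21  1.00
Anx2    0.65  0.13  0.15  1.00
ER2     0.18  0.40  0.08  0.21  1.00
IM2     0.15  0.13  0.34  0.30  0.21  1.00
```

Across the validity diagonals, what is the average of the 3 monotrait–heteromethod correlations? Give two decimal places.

0.46

Convergent values: 0.65, 0.40, 0.34; mean = 1.39/3 = 0.46.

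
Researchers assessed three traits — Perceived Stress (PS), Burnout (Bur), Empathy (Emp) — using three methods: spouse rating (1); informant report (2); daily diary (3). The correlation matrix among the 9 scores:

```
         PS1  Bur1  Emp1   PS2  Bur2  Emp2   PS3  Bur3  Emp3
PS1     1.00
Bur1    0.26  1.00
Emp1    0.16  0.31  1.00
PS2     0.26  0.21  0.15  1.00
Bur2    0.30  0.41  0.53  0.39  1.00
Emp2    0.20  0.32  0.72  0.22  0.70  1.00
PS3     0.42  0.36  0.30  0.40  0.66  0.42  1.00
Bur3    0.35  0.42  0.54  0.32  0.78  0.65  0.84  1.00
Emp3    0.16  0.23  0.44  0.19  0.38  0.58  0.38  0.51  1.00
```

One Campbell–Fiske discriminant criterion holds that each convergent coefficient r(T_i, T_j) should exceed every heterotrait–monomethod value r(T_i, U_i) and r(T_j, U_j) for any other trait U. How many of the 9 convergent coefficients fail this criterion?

8

Convergent coefficients and their comparison sets:
PS (methods 1·2): 0.26 vs {0.26, 0.39, 0.16, 0.22} → fail.
PS (methods 1·3): 0.42 vs {0.26, 0.84, 0.16, 0.38} → fail.
PS (methods 2·3): 0.40 vs {0.39, 0.84, 0.22, 0.38} → fail.
Bur (methods 1·2): 0.41 vs {0.26, 0.39, 0.31, 0.70} → fail.
Bur (methods 1·3): 0.42 vs {0.26, 0.84, 0.31, 0.51} → fail.
Bur (methods 2·3): 0.78 vs {0.39, 0.84, 0.70, 0.51} → fail.
Emp (methods 1·2): 0.72 vs {0.16, 0.22, 0.31, 0.70} → pass.
Emp (methods 1·3): 0.44 vs {0.16, 0.38, 0.31, 0.51} → fail.
Emp (methods 2·3): 0.58 vs {0.22, 0.38, 0.70, 0.51} → fail.
8 of 9 fail.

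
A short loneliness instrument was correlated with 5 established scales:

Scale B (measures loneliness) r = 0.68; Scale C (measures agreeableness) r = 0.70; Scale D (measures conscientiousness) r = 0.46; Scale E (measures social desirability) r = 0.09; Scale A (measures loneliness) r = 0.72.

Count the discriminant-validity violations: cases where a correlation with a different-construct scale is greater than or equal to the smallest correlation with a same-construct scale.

1

Convergent (same construct = loneliness): Scale B, Scale A.
Smallest convergent = 0.68. Discriminant values: 0.70, 0.46, 0.09; count ≥ 0.68 → 1.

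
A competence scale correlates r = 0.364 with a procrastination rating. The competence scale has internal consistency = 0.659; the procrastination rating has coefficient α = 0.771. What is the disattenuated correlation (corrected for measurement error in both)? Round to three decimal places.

r_true = r_obs / √(r_xx · r_yy) = 0.364 / √(0.659 × 0.771) = 0.364 / √0.508089 = 0.364 / 0.7128 ≈ 0.511.

0.511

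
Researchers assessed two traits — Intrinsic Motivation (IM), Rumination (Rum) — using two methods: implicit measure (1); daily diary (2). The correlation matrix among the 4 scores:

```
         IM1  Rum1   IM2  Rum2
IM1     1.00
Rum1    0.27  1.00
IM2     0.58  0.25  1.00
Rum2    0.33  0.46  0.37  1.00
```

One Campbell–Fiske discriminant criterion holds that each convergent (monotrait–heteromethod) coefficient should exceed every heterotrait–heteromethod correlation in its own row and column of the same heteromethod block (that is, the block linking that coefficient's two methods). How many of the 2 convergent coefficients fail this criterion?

Checking each validity diagonal entry against its comparison values:
IM (methods 1·2): 0.58 vs {0.33, 0.25} → pass.
Rum (methods 1·2): 0.46 vs {0.25, 0.33} → pass.
0 of 2 fail.

0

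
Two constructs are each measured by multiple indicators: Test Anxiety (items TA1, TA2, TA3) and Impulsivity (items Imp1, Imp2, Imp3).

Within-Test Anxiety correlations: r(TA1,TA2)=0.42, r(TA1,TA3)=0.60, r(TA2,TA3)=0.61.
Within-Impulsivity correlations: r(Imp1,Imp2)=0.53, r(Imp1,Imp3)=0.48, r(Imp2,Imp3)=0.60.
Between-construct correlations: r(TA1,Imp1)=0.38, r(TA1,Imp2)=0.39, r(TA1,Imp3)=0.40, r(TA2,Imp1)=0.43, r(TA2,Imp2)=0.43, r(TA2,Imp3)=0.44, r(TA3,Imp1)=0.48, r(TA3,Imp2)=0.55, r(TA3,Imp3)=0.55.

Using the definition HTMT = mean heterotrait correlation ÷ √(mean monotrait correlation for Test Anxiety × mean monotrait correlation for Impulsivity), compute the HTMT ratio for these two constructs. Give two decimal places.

Between-construct mean = 4.05/9 = 0.4500.
Mean within-TA = 1.63/3 = 0.5433; mean within-Imp = 1.61/3 = 0.5367.
Geometric mean = √(0.5433 × 0.5367) = 0.5400.
HTMT = 0.4500 / 0.5400 = 0.83.

0.83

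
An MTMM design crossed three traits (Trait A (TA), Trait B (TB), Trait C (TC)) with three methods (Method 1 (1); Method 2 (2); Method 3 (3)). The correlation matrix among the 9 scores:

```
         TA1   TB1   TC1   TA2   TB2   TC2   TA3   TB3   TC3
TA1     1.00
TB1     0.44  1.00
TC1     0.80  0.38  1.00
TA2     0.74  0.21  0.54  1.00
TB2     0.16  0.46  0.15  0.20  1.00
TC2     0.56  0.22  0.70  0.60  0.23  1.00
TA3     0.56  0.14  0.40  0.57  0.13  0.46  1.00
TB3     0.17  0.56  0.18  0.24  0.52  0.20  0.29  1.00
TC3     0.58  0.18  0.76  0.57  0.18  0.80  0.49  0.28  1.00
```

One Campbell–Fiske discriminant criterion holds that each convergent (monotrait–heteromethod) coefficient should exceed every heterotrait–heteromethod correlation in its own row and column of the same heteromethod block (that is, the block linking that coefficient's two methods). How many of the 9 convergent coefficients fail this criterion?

Each convergent coefficient versus the relevant comparison correlations:
TA (methods 1·2): 0.74 vs {0.16, 0.21, 0.56, 0.54} → pass.
TA (methods 1·3): 0.56 vs {0.17, 0.14, 0.58, 0.40} → fail.
TA (methods 2·3): 0.57 vs {0.24, 0.13, 0.57, 0.46} → fail.
TB (methods 1·2): 0.46 vs {0.21, 0.16, 0.22, 0.15} → pass.
TB (methods 1·3): 0.56 vs {0.14, 0.17, 0.18, 0.18} → pass.
TB (methods 2·3): 0.52 vs {0.13, 0.24, 0.18, 0.20} → pass.
TC (methods 1·2): 0.70 vs {0.54, 0.56, 0.15, 0.22} → pass.
TC (methods 1·3): 0.76 vs {0.40, 0.58, 0.18, 0.18} → pass.
TC (methods 2·3): 0.80 vs {0.46, 0.57, 0.20, 0.18} → pass.
2 of 9 fail.

2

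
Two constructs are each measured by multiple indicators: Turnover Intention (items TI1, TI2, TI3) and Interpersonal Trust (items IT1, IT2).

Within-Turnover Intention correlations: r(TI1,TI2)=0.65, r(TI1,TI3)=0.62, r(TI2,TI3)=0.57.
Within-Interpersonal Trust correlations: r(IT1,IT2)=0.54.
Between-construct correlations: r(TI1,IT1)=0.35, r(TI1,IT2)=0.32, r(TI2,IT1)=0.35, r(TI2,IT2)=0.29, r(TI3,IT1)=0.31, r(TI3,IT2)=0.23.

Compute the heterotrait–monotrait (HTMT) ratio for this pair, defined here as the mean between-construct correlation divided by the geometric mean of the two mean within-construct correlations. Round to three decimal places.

0.536

Mean heterotrait r = 1.85/6 = 0.3083.
Mean within-TI = 1.84/3 = 0.6133; mean within-IT = 0.54/1 = 0.5400.
Geometric mean = √(0.6133 × 0.5400) = 0.5755.
HTMT = 0.3083 / 0.5755 = 0.536.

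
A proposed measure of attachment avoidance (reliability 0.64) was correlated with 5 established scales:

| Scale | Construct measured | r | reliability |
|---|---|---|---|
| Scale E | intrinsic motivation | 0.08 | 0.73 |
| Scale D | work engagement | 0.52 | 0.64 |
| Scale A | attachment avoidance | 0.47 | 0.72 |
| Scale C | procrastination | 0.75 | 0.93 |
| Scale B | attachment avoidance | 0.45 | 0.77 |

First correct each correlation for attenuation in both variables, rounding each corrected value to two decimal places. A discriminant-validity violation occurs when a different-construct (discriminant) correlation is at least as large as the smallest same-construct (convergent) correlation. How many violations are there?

2

Disattenuated r (r / √(r_scale · r_new)):
  Scale E (disc): 0.08 / √(0.73·0.64) = 0.12
  Scale D (disc): 0.52 / √(0.64·0.64) = 0.81
  Scale A (conv): 0.47 / √(0.72·0.64) = 0.69
  Scale C (disc): 0.75 / √(0.93·0.64) = 0.97
  Scale B (conv): 0.45 / √(0.77·0.64) = 0.64
Smallest convergent = 0.64. Discriminant values: 0.12, 0.81, 0.97; count ≥ 0.64 → 2.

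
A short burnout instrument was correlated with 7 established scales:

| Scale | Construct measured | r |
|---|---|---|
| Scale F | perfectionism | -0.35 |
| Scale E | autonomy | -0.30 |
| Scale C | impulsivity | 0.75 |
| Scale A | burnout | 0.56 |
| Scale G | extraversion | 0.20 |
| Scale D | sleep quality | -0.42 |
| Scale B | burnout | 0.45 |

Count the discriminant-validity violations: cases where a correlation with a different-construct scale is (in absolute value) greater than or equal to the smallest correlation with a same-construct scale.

Convergent (same construct = burnout): Scale A, Scale B.
Smallest convergent = 0.45. Discriminant |r|: 0.35, 0.30, 0.75, 0.20, 0.42; count ≥ 0.45 → 1.

1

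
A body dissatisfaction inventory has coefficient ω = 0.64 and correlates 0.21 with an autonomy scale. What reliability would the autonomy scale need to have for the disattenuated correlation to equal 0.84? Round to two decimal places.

r_true = r_obs / √(r_xx · r_yy) ⇒ 0.84 = 0.21 / √(0.64 · r_yy).
√(0.64 · r_yy) = 0.21 / 0.84 = 0.2500; 0.64 · r_yy = 0.0625; r_yy = 0.0625 / 0.64 ≈ 0.10.

0.10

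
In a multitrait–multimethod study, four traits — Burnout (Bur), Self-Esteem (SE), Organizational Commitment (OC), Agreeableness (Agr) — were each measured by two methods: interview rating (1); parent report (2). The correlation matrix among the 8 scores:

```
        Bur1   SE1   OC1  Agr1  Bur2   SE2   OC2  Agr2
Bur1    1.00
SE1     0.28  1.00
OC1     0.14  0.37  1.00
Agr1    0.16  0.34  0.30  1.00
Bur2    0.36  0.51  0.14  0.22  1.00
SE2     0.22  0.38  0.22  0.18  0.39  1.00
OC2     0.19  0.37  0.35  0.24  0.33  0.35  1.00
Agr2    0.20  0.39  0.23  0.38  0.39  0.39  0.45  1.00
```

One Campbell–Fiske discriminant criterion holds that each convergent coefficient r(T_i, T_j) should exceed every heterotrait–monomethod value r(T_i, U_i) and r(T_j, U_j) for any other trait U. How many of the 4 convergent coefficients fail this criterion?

Each convergent coefficient versus the relevant comparison correlations:
Bur (methods 1·2): 0.36 vs {0.28, 0.39, 0.14, 0.33, 0.16, 0.39} → fail.
SE (methods 1·2): 0.38 vs {0.28, 0.39, 0.37, 0.35, 0.34, 0.39} → fail.
OC (methods 1·2): 0.35 vs {0.14, 0.33, 0.37, 0.35, 0.30, 0.45} → fail.
Agr (methods 1·2): 0.38 vs {0.16, 0.39, 0.34, 0.39, 0.30, 0.45} → fail.
4 of 4 fail.

4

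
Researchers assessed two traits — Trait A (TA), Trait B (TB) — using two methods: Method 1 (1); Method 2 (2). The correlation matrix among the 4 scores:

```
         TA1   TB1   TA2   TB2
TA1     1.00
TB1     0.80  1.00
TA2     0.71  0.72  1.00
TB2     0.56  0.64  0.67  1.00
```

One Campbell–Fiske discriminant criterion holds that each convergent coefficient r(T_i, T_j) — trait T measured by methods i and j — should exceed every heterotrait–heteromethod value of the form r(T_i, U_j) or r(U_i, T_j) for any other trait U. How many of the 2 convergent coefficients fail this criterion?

Convergent coefficients and their comparison sets:
TA (methods 1·2): 0.71 vs {0.56, 0.72} → fail.
TB (methods 1·2): 0.64 vs {0.72, 0.56} → fail.
2 of 2 fail.

2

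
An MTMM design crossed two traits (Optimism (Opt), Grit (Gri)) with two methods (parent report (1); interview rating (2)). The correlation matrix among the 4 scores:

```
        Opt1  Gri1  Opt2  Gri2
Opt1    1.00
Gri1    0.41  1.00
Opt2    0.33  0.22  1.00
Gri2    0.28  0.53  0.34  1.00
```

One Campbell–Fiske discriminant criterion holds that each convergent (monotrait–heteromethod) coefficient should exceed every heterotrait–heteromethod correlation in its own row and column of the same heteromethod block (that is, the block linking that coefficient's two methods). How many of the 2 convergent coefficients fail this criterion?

Each convergent coefficient versus the relevant comparison correlations:
Opt (methods 1·2): 0.33 vs {0.28, 0.22} → pass.
Gri (methods 1·2): 0.53 vs {0.22, 0.28} → pass.
0 of 2 fail.

0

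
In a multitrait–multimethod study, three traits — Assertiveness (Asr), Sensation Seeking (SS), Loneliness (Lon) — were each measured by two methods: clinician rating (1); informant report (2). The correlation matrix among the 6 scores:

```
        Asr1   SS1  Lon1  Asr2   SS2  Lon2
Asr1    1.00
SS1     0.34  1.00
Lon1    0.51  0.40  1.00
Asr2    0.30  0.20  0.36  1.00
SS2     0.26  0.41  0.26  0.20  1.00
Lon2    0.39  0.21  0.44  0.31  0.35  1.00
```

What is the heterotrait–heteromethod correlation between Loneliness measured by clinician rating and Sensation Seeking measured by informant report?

0.26

Different traits and methods: r(Lon1, SS2) = 0.26.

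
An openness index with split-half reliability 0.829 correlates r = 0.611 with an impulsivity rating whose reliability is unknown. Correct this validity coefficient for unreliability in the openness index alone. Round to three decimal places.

0.671

Single correction: r_c = r_obs / √r_xx = 0.611 / √0.829 = 0.611 / 0.9105 ≈ 0.671.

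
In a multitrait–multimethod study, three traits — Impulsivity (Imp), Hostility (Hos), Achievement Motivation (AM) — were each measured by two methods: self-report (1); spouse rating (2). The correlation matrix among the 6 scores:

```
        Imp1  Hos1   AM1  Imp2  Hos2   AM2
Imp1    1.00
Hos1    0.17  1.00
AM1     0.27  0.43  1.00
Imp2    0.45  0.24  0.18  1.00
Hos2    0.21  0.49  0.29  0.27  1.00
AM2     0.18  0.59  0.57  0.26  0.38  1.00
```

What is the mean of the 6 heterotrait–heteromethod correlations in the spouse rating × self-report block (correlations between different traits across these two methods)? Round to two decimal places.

HTHM values (method 2 × method 1): 0.24, 0.18, 0.21, 0.29, 0.18, 0.59; mean = 1.69/6 = 0.28.

0.28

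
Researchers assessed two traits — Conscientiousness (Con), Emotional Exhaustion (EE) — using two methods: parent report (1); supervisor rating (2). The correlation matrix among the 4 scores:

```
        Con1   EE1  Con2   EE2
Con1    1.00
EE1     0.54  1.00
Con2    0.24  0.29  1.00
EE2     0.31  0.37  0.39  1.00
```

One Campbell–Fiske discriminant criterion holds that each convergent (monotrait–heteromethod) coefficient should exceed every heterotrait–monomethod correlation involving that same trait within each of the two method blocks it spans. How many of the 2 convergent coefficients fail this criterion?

2

Checking each validity diagonal entry against its comparison values:
Con (methods 1·2): 0.24 vs {0.54, 0.39} → fail.
EE (methods 1·2): 0.37 vs {0.54, 0.39} → fail.
2 of 2 fail.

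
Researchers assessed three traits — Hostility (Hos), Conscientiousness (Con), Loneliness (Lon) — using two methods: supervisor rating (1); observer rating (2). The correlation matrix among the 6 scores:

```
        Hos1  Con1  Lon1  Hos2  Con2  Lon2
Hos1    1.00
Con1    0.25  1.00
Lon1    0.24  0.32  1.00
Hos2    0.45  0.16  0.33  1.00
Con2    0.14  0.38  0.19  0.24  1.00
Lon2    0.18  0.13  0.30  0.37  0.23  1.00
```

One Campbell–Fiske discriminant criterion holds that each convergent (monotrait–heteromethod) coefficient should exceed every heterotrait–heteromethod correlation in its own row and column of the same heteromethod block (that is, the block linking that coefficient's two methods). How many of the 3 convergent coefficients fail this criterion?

1

Convergent coefficients and their comparison sets:
Hos (methods 1·2): 0.45 vs {0.14, 0.16, 0.18, 0.33} → pass.
Con (methods 1·2): 0.38 vs {0.16, 0.14, 0.13, 0.19} → pass.
Lon (methods 1·2): 0.30 vs {0.33, 0.18, 0.19, 0.13} → fail.
1 of 3 fail.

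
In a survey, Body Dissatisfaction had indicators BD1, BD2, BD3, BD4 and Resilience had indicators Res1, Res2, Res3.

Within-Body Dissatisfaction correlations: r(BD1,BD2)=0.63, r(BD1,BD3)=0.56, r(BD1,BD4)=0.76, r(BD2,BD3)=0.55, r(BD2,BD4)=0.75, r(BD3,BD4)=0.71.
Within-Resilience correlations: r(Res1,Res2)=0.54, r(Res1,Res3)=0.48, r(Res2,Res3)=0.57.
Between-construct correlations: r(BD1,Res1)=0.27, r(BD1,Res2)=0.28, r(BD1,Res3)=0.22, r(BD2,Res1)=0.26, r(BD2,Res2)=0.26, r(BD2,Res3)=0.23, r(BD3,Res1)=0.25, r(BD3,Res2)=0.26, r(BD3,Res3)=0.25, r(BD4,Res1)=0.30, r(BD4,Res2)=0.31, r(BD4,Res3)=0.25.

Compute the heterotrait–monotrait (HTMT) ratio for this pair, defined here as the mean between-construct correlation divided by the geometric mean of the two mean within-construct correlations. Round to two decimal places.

Mean between = 3.14/12 = 0.2617.
Mean within-BD = 3.96/6 = 0.6600; mean within-Res = 1.59/3 = 0.5300.
Geometric mean = √(0.6600 × 0.5300) = 0.5914.
HTMT = 0.2617 / 0.5914 = 0.44.

0.44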